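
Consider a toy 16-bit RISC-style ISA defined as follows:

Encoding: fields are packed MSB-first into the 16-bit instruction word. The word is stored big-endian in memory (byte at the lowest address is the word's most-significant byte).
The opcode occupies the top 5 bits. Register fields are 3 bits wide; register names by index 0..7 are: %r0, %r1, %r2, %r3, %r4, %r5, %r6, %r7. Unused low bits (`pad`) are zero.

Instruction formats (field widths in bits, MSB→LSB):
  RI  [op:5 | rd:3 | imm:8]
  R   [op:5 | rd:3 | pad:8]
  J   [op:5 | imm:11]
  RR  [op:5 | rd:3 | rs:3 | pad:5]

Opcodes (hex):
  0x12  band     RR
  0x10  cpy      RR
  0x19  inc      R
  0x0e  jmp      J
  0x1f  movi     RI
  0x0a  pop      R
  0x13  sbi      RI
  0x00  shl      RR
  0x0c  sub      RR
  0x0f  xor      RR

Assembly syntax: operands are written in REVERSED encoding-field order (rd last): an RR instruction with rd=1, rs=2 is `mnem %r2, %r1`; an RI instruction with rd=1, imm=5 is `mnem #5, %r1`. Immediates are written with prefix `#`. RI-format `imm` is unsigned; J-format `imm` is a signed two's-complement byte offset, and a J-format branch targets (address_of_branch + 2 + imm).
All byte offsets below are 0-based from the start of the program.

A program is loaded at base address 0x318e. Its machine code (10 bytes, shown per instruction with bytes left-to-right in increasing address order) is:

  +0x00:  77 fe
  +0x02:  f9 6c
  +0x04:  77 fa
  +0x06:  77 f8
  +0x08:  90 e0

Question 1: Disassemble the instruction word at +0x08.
off 0x08: read 90 e0 as big → 0x90e0
  op=0x90e0>>11=0x12 ⇒ band (RR)
  rd@[10:8]=0x0 ⇒ %r0
  rs@[7:5]=0x7 ⇒ %r7

band %r7, %r0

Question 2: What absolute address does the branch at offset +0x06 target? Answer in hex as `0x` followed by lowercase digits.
0x318e

off 0x06: read 77 f8 as big → 0x77f8
  op=0x77f8>>11=0xe ⇒ jmp (J)
  imm@[10:0]=0x7f8 (s11→-8) ⇒ #-8
  target = base 0x318e + off 0x06 + 2 + imm -8 = 0x318e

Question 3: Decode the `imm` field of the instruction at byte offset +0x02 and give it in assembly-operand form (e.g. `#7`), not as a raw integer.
off 0x02: read f9 6c as big → 0xf96c
  op=0xf96c>>11=0x1f ⇒ movi (RI)
  [10:8] rd=1 = %r1
  [7:0] imm=108 = #108

#108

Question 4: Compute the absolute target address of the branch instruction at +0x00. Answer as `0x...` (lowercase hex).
0x318e

off 0x00: read 77 fe as big → 0x77fe
  op=0x77fe>>11=0xe ⇒ jmp (J)
  imm: (w>>0)&0x7ff=0x7fe (s11→-2) → #-2
  target = base 0x318e + off 0x00 + 2 + imm -2 = 0x318e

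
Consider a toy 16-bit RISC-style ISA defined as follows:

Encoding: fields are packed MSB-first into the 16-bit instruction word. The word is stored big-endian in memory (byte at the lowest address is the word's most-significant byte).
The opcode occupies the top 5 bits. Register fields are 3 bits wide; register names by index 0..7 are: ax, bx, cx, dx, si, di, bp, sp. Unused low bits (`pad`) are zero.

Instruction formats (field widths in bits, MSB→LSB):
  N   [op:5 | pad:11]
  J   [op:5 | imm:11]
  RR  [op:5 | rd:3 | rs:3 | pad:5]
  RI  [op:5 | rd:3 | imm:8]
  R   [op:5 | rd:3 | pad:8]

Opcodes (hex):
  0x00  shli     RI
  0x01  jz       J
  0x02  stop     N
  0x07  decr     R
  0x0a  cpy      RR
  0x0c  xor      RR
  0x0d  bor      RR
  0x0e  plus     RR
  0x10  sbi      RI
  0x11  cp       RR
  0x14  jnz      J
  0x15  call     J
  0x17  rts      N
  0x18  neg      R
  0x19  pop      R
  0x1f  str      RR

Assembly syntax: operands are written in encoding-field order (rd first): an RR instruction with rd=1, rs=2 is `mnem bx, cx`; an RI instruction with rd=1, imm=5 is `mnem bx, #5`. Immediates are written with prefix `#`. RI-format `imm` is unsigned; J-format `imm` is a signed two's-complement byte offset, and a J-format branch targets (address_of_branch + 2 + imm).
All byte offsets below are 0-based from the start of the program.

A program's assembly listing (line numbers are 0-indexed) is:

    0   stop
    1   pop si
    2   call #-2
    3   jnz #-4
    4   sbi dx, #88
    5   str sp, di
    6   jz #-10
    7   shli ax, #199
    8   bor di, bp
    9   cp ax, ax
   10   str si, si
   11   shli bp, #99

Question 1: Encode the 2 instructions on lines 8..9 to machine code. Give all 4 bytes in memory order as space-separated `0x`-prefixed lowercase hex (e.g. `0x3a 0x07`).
0x6d 0xc0 0x88 0x00

line 8 (bor): pack op=0xd:5|rd=5:3|rs=6:3|pad=0:5 = 0x6dc0; big→ 6d c0
line 9 (cp): pack op=0x11:5|rd=0:3|rs=0:3|pad=0:5 = 0x8800; big→ 88 00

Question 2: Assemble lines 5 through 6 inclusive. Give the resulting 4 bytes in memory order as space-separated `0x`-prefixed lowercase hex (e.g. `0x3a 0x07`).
0xff 0xa0 0x0f 0xf6

5. str fields op=0x1f:5|rd=7:3|rs=5:3|pad=0:5 → word ffa0h → ff a0
6. jz fields op=0x1:5|imm=-10:11 → word 0ff6h → 0f f6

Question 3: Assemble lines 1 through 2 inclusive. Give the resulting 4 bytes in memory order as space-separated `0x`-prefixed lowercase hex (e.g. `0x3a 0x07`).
0xcc 0x00 0xaf 0xfe

line 1 (pop): pack op=0x19:5|rd=4:3|pad=0:8 = 0xcc00; big→ cc 00
line 2 (call): pack op=0x15:5|imm=-2:11 = 0xaffe; big→ af fe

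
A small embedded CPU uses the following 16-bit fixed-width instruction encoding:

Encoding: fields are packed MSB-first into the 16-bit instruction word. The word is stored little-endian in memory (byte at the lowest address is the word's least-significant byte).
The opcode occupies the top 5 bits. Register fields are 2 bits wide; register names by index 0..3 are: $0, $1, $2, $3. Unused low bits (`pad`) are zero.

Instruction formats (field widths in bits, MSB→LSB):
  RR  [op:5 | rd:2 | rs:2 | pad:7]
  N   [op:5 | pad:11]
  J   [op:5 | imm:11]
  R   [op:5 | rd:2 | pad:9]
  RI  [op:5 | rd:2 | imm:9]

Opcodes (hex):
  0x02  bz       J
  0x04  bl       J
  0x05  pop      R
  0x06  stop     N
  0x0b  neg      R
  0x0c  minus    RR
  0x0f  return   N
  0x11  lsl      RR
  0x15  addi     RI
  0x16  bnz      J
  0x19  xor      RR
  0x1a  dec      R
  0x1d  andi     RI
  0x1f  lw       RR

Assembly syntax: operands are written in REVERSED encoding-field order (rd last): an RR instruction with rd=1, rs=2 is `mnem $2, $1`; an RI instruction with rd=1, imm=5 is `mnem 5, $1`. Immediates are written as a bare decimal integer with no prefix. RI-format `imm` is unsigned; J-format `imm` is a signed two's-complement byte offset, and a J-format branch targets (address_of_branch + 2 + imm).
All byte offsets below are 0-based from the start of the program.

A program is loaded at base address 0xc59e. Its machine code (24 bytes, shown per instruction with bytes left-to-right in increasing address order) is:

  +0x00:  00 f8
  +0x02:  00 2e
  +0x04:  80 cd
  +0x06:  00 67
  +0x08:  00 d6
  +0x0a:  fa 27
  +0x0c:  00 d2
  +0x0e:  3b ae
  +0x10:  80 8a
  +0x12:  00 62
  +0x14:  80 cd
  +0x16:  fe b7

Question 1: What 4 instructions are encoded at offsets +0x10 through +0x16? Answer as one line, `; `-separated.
+0x10: 80 8a ⇒ word 0x8a80 (little)
  top 5b → 0x11 → lsl [RR]
  [10:9] rd=1 = $1
  [8:7] rs=1 = $1
+0x12: 00 62 ⇒ word 0x6200 (little)
  top 5b → 0xc → minus [RR]
  [10:9] rd=1 = $1
  [8:7] rs=0 = $0
+0x14: 80 cd ⇒ word 0xcd80 (little)
  top 5b → 0x19 → xor [RR]
  [10:9] rd=2 = $2
  [8:7] rs=3 = $3
+0x16: fe b7 ⇒ word 0xb7fe (little)
  top 5b → 0x16 → bnz [J]
  [10:0] imm=2046 (s11→-2) = -2

lsl $1, $1; minus $0, $1; xor $3, $2; bnz -2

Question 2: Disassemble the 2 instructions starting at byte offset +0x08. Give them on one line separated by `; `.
dec $3; bl -6

[08] 00 d6 → 0xd600
  op=0xd600>>11=0x1a ⇒ dec (R)
  rd@[10:9]=0x3 ⇒ $3
[0a] fa 27 → 0x27fa
  op=0x27fa>>11=0x4 ⇒ bl (J)
  imm@[10:0]=0x7fa (s11→-6) ⇒ -6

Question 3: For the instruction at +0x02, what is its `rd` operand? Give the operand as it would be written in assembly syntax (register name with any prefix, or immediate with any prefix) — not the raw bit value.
$3

[02] 00 2e → 0x2e00
  top 5b → 0x5 → pop [R]
  rd@[10:9]=0x3 ⇒ $3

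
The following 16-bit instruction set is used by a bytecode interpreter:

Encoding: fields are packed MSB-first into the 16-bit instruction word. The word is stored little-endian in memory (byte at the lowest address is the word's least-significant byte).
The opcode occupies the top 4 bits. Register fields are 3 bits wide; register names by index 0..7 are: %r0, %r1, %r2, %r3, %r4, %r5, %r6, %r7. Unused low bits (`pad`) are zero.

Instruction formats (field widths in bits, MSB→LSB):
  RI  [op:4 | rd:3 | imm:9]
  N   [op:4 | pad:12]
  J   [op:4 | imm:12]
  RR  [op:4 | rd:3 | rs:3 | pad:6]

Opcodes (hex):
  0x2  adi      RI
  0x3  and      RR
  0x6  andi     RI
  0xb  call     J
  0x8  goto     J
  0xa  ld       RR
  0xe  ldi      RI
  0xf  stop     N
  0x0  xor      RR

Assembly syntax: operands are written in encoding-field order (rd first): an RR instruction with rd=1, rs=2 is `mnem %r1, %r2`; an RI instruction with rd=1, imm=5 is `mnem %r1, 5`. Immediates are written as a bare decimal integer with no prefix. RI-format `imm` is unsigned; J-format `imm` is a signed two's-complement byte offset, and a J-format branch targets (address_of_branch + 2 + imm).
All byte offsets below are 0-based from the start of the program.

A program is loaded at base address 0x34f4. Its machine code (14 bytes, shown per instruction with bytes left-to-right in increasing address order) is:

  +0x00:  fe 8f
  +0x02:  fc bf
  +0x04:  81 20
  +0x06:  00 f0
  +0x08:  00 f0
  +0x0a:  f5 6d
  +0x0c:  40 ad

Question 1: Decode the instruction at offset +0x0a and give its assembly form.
+0x0a: f5 6d ⇒ word 0x6df5 (little)
  top 4b → 0x6 → andi [RI]
  rd: (w>>9)&0x7=0x6 → %r6
  imm: (w>>0)&0x1ff=0x1f5 → 501

andi %r6, 501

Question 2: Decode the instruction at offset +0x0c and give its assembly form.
@+0c  little-endian(40 ad) = 0xad40
  op=0xad40>>12=0xa ⇒ ld (RR)
  rd: (w>>9)&0x7=0x6 → %r6
  rs: (w>>6)&0x7=0x5 → %r5

ld %r6, %r5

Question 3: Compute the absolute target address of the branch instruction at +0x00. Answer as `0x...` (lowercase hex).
off 0x00: read fe 8f as little → 0x8ffe
  top 4b → 0x8 → goto [J]
  imm: (w>>0)&0xfff=0xffe (s12→-2) → -2
  target = base 0x34f4 + off 0x00 + 2 + imm -2 = 0x34f4

0x34f4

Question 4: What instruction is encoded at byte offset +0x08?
stop

[08] 00 f0 → 0xf000
  opcode bits[15:12]=0xf: stop/N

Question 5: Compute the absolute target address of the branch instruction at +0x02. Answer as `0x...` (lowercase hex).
+0x02: fc bf ⇒ word 0xbffc (little)
  op=0xbffc>>12=0xb ⇒ call (J)
  [11:0] imm=4092 (s12→-4) = -4
  target = base 0x34f4 + off 0x02 + 2 + imm -4 = 0x34f4

0x34f4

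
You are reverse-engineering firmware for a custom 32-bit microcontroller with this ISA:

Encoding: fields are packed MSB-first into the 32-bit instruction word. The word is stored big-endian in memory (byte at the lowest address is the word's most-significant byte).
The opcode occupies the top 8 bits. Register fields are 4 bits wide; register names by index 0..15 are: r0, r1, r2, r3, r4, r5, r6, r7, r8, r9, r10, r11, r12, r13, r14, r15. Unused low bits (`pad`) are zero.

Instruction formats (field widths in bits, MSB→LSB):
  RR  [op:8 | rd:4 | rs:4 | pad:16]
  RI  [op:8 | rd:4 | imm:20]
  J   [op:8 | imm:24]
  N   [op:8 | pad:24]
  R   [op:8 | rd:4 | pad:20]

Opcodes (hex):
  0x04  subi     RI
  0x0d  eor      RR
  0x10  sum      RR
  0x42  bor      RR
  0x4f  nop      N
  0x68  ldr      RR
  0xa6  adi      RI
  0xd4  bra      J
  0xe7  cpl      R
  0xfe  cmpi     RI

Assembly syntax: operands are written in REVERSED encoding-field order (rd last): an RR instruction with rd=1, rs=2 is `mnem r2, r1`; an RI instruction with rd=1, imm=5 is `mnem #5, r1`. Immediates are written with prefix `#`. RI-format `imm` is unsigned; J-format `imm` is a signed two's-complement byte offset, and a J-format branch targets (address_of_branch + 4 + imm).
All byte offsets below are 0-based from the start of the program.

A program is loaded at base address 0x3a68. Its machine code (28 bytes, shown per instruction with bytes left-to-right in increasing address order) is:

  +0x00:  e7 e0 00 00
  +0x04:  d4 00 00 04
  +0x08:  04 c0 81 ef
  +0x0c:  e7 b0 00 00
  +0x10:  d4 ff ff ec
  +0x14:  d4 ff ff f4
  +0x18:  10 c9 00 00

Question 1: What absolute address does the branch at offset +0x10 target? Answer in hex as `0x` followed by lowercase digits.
0x3a68

off 0x10: read d4 ff ff ec as big → 0xd4ffffec
  opcode bits[31:24]=0xd4: bra/J
  imm@[23:0]=0xffffec (s24→-20) ⇒ #-20
  target = base 0x3a68 + off 0x10 + 4 + imm -20 = 0x3a68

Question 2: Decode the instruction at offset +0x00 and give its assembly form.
[00] e7 e0 00 00 → 0xe7e00000
  opcode bits[31:24]=0xe7: cpl/R
  rd: (w>>20)&0xf=0xe → r14

cpl r14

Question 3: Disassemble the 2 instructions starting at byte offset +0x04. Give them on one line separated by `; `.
+0x04: d4 00 00 04 ⇒ word 0xd4000004 (big)
  opcode bits[31:24]=0xd4: bra/J
  imm@[23:0]=0x4 ⇒ #4
+0x08: 04 c0 81 ef ⇒ word 0x04c081ef (big)
  opcode bits[31:24]=0x4: subi/RI
  rd@[23:20]=0xc ⇒ r12
  imm@[19:0]=0x81ef ⇒ #33263

bra #4; subi #33263, r12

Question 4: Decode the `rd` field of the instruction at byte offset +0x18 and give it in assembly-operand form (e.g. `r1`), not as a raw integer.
r12

off 0x18: read 10 c9 00 00 as big → 0x10c90000
  top 8b → 0x10 → sum [RR]
  rd@[23:20]=0xc ⇒ r12
  rs@[19:16]=0x9 ⇒ r9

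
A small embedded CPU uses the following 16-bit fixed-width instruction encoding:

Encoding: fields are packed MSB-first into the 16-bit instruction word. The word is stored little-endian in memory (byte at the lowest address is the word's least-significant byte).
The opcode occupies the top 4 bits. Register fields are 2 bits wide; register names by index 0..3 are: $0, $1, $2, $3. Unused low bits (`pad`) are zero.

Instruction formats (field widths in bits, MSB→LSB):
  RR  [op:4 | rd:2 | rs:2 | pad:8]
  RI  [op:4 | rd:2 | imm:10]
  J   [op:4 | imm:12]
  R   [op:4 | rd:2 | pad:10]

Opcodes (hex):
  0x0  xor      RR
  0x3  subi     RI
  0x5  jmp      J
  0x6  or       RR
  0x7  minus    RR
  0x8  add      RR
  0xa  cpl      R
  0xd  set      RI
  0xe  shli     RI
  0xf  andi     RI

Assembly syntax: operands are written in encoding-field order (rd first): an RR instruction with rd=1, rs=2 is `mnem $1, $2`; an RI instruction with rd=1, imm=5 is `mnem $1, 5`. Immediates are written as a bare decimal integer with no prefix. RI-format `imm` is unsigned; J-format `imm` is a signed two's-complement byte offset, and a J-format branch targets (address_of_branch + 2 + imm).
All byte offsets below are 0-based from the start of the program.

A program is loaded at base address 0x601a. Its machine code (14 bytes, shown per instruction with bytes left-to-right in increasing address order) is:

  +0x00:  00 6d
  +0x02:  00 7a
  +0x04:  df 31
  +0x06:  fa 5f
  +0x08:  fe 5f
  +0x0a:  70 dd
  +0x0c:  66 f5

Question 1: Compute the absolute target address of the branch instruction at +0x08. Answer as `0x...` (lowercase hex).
0x6022

@+08  little-endian(fe 5f) = 0x5ffe
  op=0x5ffe>>12=0x5 ⇒ jmp (J)
  imm: (w>>0)&0xfff=0xffe (s12→-2) → -2
  target = base 0x601a + off 0x08 + 2 + imm -2 = 0x6022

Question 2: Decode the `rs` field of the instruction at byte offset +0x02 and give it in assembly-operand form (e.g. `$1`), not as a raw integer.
$2

off 0x02: read 00 7a as little → 0x7a00
  op=0x7a00>>12=0x7 ⇒ minus (RR)
  [11:10] rd=2 = $2
  [9:8] rs=2 = $2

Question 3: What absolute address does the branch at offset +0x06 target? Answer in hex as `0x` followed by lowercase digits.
0x601c

@+06  little-endian(fa 5f) = 0x5ffa
  opcode bits[15:12]=0x5: jmp/J
  [11:0] imm=4090 (s12→-6) = -6
  target = base 0x601a + off 0x06 + 2 + imm -6 = 0x601c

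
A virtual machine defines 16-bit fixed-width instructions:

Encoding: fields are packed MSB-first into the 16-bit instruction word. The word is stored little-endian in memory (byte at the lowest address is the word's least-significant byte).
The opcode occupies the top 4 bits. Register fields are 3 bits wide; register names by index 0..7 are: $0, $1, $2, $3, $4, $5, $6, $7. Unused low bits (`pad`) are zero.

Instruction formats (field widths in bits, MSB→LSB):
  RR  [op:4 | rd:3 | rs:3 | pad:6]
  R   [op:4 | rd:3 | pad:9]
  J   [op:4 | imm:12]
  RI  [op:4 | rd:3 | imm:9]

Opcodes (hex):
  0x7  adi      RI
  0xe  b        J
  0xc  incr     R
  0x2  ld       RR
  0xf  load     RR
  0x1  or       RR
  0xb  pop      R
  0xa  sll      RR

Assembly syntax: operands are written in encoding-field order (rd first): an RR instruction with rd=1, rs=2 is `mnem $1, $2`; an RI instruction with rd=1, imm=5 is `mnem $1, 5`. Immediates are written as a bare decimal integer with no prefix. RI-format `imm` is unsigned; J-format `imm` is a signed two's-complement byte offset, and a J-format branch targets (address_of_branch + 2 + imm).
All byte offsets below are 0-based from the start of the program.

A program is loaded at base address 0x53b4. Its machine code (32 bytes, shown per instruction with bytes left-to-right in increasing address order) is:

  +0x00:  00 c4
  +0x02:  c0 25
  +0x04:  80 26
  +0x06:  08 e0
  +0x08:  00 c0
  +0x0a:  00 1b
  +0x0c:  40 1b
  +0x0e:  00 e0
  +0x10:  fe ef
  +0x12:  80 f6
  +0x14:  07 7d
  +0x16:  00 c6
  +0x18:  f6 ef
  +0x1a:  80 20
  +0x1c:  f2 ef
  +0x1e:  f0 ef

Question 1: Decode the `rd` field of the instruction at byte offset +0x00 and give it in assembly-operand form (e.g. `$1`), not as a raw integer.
$2

@+00  little-endian(00 c4) = 0xc400
  op=0xc400>>12=0xc ⇒ incr (R)
  rd: (w>>9)&0x7=0x2 → $2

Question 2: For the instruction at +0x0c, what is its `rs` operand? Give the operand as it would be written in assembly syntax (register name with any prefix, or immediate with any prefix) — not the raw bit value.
$5

@+0c  little-endian(40 1b) = 0x1b40
  opcode bits[15:12]=0x1: or/RR
  [11:9] rd=5 = $5
  [8:6] rs=5 = $5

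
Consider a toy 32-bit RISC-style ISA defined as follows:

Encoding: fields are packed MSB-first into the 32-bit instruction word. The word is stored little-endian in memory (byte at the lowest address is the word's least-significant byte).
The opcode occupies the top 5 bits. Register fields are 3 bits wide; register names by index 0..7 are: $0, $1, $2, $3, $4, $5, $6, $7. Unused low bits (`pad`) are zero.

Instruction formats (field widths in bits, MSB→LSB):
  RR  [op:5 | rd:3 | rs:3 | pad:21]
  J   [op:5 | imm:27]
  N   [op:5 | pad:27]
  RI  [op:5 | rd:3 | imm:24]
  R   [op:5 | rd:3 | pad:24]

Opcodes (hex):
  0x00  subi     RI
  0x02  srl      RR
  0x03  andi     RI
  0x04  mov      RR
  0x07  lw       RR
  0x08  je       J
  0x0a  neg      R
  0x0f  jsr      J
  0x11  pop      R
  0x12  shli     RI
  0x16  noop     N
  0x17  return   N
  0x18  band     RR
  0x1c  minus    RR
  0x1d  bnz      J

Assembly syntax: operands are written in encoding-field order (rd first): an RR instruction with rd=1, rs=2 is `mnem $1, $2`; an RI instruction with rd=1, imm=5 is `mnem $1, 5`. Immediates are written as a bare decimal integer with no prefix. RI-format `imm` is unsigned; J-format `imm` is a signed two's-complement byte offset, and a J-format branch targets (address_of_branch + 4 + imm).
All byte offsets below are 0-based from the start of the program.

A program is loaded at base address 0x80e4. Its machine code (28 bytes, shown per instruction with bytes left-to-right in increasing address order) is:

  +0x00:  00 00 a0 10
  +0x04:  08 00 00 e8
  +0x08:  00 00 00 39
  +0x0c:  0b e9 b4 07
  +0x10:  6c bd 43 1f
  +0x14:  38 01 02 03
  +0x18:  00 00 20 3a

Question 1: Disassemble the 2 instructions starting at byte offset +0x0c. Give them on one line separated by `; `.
subi $7, 11856139; andi $7, 4439404

[0c] 0b e9 b4 07 → 0x07b4e90b
  op=0x07b4e90b>>27=0x0 ⇒ subi (RI)
  [26:24] rd=7 = $7
  [23:0] imm=11856139 = 11856139
[10] 6c bd 43 1f → 0x1f43bd6c
  op=0x1f43bd6c>>27=0x3 ⇒ andi (RI)
  [26:24] rd=7 = $7
  [23:0] imm=4439404 = 4439404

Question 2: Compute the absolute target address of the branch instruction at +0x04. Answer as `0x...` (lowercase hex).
0x80f4

+0x04: 08 00 00 e8 ⇒ word 0xe8000008 (little)
  op=0xe8000008>>27=0x1d ⇒ bnz (J)
  imm: (w>>0)&0x7ffffff=0x8 → 8
  target = base 0x80e4 + off 0x04 + 4 + imm 8 = 0x80f4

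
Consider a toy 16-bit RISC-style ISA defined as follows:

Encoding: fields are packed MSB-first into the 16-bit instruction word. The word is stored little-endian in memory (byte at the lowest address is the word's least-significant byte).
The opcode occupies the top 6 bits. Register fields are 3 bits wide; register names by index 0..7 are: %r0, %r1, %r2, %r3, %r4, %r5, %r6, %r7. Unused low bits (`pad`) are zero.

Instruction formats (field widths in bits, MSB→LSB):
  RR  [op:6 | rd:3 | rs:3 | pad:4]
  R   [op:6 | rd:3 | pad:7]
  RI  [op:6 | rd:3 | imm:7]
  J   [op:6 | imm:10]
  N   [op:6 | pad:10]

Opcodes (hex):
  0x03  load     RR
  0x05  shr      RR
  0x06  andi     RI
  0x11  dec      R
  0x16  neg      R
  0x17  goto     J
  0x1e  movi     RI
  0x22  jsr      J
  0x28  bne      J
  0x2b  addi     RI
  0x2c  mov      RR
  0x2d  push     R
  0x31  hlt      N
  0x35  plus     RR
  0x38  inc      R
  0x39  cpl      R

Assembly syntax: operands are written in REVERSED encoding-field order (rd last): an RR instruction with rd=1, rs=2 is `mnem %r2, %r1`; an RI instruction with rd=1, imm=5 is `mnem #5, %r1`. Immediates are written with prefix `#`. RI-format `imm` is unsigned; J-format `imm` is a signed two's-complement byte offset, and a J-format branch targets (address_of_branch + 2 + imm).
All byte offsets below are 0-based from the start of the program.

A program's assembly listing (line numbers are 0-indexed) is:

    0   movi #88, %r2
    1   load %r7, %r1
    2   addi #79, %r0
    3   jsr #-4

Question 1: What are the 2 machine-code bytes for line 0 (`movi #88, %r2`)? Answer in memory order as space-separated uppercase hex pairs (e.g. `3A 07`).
58 79

line 0 (movi): pack op=0x1e:6|rd=2:3|imm=88:7 = 0x7958; little→ 58 79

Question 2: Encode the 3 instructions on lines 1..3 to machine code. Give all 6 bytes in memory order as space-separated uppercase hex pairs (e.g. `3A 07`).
1. load fields op=0x3:6|rd=1:3|rs=7:3|pad=0:4 → word 0cf0h → f0 0c
2. addi fields op=0x2b:6|rd=0:3|imm=79:7 → word ac4fh → 4f ac
3. jsr fields op=0x22:6|imm=-4:10 → word 8bfch → fc 8b

F0 0C 4F AC FC 8B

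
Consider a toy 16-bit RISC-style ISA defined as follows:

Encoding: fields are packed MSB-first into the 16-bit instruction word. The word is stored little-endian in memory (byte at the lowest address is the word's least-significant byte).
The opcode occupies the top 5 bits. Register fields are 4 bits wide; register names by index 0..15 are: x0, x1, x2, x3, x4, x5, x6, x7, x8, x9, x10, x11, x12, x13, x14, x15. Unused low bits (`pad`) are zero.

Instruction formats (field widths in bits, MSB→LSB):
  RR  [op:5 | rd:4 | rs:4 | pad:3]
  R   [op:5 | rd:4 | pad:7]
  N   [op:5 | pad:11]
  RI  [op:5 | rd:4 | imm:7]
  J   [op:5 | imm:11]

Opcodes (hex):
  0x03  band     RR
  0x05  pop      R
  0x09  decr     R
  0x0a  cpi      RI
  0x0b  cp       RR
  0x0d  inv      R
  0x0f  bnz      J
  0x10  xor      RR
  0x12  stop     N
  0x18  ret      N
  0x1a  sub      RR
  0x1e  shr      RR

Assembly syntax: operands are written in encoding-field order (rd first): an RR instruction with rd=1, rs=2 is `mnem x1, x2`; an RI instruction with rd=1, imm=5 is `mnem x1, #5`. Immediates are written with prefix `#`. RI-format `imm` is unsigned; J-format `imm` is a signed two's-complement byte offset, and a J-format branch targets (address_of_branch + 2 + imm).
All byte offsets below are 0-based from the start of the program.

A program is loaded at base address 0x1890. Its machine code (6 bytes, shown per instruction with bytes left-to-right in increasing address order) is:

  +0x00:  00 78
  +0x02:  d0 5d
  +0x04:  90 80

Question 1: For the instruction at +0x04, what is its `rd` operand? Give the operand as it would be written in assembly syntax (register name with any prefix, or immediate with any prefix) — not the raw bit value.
off 0x04: read 90 80 as little → 0x8090
  opcode bits[15:11]=0x10: xor/RR
  rd: (w>>7)&0xf=0x1 → x1
  rs: (w>>3)&0xf=0x2 → x2

x1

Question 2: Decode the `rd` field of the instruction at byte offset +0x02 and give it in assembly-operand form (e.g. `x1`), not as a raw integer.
[02] d0 5d → 0x5dd0
  top 5b → 0xb → cp [RR]
  rd: (w>>7)&0xf=0xb → x11
  rs: (w>>3)&0xf=0xa → x10

x11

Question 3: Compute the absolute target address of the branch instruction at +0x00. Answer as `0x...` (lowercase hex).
0x1892

+0x00: 00 78 ⇒ word 0x7800 (little)
  op=0x7800>>11=0xf ⇒ bnz (J)
  [10:0] imm=0 = #0
  target = base 0x1890 + off 0x00 + 2 + imm 0 = 0x1892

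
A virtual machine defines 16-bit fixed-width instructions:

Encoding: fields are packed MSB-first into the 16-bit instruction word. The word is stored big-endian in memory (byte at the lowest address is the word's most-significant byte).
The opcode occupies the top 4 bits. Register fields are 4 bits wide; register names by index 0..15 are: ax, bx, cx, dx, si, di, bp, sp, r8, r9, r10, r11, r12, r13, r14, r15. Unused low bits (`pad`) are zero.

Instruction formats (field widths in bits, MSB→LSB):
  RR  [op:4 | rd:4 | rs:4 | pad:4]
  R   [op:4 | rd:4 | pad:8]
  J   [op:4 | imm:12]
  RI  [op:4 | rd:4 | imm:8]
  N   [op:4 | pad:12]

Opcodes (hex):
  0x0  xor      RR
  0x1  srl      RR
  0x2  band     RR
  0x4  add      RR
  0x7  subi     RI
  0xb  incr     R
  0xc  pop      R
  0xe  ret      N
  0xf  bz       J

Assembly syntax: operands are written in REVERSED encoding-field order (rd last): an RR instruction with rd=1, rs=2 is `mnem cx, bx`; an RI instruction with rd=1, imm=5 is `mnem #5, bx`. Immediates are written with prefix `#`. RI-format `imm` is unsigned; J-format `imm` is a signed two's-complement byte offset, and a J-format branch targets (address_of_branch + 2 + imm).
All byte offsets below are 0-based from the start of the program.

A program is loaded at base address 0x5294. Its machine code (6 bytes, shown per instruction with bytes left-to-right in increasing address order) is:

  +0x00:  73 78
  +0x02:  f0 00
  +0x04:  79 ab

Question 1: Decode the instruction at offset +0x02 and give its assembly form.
bz #0

[02] f0 00 → 0xf000
  top 4b → 0xf → bz [J]
  imm: (w>>0)&0xfff=0x0 → #0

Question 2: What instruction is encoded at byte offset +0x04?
[04] 79 ab → 0x79ab
  op=0x79ab>>12=0x7 ⇒ subi (RI)
  rd: (w>>8)&0xf=0x9 → r9
  imm: (w>>0)&0xff=0xab → #171

subi #171, r9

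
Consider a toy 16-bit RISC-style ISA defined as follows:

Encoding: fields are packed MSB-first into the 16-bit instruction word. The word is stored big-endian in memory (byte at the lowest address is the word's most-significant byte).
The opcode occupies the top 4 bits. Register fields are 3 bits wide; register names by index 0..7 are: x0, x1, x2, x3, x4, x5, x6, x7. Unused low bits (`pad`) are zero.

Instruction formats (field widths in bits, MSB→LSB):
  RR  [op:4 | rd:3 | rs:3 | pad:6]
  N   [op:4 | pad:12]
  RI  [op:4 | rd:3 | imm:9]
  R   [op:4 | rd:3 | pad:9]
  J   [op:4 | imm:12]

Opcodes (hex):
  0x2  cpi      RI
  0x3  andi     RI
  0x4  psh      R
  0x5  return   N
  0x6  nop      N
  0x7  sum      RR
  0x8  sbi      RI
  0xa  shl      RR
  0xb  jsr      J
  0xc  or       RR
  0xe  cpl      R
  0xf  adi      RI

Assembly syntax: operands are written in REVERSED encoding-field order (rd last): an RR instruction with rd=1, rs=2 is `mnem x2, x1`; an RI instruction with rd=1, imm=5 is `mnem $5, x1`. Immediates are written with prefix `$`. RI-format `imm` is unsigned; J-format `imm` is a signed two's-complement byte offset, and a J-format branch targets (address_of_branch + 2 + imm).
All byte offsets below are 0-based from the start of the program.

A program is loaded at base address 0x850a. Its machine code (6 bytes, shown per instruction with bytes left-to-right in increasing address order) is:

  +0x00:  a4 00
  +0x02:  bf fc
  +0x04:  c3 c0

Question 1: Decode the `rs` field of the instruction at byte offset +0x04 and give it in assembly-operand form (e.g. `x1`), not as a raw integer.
x7

@+04  big-endian(c3 c0) = 0xc3c0
  top 4b → 0xc → or [RR]
  [11:9] rd=1 = x1
  [8:6] rs=7 = x7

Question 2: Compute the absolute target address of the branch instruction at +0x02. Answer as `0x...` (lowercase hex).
0x850a

off 0x02: read bf fc as big → 0xbffc
  top 4b → 0xb → jsr [J]
  imm: (w>>0)&0xfff=0xffc (s12→-4) → $-4
  target = base 0x850a + off 0x02 + 2 + imm -4 = 0x850a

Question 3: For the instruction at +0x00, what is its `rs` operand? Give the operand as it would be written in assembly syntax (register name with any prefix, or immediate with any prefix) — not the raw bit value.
x0

+0x00: a4 00 ⇒ word 0xa400 (big)
  op=0xa400>>12=0xa ⇒ shl (RR)
  rd: (w>>9)&0x7=0x2 → x2
  rs: (w>>6)&0x7=0x0 → x0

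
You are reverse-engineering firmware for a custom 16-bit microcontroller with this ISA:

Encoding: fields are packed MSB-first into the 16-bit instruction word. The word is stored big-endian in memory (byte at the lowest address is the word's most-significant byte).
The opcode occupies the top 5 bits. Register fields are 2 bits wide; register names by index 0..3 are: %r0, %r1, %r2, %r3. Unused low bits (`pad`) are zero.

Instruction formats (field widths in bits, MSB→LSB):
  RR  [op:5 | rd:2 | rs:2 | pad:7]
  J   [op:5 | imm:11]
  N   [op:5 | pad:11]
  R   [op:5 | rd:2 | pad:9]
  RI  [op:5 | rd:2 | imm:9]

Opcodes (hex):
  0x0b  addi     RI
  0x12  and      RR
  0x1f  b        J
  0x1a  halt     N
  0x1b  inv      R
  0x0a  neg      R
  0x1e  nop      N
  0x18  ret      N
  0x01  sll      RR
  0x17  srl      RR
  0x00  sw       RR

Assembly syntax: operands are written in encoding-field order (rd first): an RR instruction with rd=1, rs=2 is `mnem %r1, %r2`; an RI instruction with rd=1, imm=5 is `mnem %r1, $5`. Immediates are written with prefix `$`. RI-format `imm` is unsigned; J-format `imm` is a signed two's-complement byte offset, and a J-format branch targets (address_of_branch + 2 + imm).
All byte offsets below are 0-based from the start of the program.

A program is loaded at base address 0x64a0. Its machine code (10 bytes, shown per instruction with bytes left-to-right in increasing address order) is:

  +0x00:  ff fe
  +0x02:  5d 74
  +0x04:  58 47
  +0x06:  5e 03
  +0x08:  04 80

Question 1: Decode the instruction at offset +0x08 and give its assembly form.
sw %r2, %r1

+0x08: 04 80 ⇒ word 0x0480 (big)
  top 5b → 0x0 → sw [RR]
  [10:9] rd=2 = %r2
  [8:7] rs=1 = %r1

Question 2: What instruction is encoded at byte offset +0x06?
addi %r3, $3

+0x06: 5e 03 ⇒ word 0x5e03 (big)
  top 5b → 0xb → addi [RI]
  [10:9] rd=3 = %r3
  [8:0] imm=3 = $3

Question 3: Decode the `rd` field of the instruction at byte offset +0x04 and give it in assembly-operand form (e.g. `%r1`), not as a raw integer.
%r0

off 0x04: read 58 47 as big → 0x5847
  op=0x5847>>11=0xb ⇒ addi (RI)
  rd: (w>>9)&0x3=0x0 → %r0
  imm: (w>>0)&0x1ff=0x47 → $71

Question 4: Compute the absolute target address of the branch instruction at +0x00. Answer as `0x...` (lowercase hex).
off 0x00: read ff fe as big → 0xfffe
  top 5b → 0x1f → b [J]
  imm: (w>>0)&0x7ff=0x7fe (s11→-2) → $-2
  target = base 0x64a0 + off 0x00 + 2 + imm -2 = 0x64a0

0x64a0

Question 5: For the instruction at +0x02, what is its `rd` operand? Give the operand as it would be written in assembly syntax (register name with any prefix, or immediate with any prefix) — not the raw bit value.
%r2

[02] 5d 74 → 0x5d74
  opcode bits[15:11]=0xb: addi/RI
  rd@[10:9]=0x2 ⇒ %r2
  imm@[8:0]=0x174 ⇒ $372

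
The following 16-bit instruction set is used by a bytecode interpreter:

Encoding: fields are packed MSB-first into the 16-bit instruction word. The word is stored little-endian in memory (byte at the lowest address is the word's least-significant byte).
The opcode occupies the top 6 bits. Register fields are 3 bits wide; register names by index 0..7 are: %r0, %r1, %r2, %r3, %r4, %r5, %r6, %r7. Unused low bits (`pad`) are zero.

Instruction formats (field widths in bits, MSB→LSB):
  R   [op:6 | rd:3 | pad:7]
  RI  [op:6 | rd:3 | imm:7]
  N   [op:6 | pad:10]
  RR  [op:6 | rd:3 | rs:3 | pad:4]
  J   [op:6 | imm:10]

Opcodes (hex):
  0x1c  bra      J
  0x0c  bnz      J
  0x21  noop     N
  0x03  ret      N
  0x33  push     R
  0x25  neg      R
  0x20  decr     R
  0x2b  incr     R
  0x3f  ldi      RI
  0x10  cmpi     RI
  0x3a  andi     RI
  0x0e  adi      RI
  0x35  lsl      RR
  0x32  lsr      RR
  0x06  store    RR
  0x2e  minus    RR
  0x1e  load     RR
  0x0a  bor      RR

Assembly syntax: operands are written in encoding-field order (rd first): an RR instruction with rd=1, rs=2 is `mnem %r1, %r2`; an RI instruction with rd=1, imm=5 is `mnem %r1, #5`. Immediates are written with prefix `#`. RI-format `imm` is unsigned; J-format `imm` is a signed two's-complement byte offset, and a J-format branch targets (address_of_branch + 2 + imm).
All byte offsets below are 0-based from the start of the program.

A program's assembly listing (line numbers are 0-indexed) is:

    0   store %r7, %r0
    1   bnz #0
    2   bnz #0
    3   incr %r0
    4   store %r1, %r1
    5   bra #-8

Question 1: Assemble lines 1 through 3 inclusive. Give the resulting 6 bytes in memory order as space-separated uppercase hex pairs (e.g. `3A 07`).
line 1 (bnz): pack op=0xc:6|imm=0:10 = 0x3000; little→ 00 30
line 2 (bnz): pack op=0xc:6|imm=0:10 = 0x3000; little→ 00 30
line 3 (incr): pack op=0x2b:6|rd=0:3|pad=0:7 = 0xac00; little→ 00 ac

00 30 00 30 00 AC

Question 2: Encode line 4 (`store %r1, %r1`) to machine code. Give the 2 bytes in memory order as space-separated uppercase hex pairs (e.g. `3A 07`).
4. store fields op=0x6:6|rd=1:3|rs=1:3|pad=0:4 → word 1890h → 90 18

90 18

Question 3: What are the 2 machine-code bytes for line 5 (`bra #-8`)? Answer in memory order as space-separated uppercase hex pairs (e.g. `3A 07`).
line 5 (bra): pack op=0x1c:6|imm=-8:10 = 0x73f8; little→ f8 73

F8 73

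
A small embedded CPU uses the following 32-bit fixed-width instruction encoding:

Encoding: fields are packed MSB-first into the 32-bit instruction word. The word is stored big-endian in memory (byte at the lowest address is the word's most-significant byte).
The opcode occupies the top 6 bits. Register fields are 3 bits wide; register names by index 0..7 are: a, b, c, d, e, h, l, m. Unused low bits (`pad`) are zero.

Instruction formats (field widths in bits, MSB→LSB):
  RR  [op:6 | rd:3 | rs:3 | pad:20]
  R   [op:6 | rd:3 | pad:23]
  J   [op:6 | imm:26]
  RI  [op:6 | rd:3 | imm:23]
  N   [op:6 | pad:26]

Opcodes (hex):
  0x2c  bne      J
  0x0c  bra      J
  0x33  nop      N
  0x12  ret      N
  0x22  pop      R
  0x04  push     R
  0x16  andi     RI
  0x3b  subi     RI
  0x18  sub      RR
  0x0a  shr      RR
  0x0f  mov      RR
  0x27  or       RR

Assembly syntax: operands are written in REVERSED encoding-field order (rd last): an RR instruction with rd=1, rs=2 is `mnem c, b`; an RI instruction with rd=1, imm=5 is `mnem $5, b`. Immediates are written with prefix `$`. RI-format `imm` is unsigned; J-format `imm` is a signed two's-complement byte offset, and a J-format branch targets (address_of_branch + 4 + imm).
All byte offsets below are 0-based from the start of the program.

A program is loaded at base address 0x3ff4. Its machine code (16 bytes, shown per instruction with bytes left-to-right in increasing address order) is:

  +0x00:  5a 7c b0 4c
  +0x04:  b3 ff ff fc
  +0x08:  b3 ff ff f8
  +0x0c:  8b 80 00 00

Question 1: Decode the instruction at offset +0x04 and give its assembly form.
@+04  big-endian(b3 ff ff fc) = 0xb3fffffc
  top 6b → 0x2c → bne [J]
  imm: (w>>0)&0x3ffffff=0x3fffffc (s26→-4) → $-4

bne $-4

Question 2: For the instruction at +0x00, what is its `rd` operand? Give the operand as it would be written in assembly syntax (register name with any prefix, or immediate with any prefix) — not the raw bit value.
[00] 5a 7c b0 4c → 0x5a7cb04c
  top 6b → 0x16 → andi [RI]
  rd@[25:23]=0x4 ⇒ e
  imm@[22:0]=0x7cb04c ⇒ $8171596

e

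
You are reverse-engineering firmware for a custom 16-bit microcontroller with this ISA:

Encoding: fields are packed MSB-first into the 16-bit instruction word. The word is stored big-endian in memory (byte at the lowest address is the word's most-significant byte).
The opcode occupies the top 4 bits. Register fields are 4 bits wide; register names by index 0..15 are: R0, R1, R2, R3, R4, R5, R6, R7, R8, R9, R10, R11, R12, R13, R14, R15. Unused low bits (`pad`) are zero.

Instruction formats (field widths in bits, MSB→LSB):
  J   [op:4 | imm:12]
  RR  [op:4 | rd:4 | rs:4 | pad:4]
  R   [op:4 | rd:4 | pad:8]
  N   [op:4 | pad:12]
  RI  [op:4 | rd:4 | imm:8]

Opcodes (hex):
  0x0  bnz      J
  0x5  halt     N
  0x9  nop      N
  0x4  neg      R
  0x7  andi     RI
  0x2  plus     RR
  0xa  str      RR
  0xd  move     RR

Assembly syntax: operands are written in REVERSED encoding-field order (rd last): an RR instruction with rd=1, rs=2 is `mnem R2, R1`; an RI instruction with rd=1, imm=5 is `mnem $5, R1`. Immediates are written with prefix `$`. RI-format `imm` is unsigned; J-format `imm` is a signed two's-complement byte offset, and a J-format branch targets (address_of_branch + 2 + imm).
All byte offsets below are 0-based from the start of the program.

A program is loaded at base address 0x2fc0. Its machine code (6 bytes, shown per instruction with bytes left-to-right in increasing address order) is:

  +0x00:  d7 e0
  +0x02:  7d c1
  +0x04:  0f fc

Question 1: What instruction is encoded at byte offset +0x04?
bnz $-4

@+04  big-endian(0f fc) = 0x0ffc
  opcode bits[15:12]=0x0: bnz/J
  imm@[11:0]=0xffc (s12→-4) ⇒ $-4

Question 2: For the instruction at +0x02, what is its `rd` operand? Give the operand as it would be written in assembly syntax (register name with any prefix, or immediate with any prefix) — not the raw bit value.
+0x02: 7d c1 ⇒ word 0x7dc1 (big)
  opcode bits[15:12]=0x7: andi/RI
  rd: (w>>8)&0xf=0xd → R13
  imm: (w>>0)&0xff=0xc1 → $193

R13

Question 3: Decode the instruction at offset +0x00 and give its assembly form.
@+00  big-endian(d7 e0) = 0xd7e0
  opcode bits[15:12]=0xd: move/RR
  rd: (w>>8)&0xf=0x7 → R7
  rs: (w>>4)&0xf=0xe → R14

move R14, R7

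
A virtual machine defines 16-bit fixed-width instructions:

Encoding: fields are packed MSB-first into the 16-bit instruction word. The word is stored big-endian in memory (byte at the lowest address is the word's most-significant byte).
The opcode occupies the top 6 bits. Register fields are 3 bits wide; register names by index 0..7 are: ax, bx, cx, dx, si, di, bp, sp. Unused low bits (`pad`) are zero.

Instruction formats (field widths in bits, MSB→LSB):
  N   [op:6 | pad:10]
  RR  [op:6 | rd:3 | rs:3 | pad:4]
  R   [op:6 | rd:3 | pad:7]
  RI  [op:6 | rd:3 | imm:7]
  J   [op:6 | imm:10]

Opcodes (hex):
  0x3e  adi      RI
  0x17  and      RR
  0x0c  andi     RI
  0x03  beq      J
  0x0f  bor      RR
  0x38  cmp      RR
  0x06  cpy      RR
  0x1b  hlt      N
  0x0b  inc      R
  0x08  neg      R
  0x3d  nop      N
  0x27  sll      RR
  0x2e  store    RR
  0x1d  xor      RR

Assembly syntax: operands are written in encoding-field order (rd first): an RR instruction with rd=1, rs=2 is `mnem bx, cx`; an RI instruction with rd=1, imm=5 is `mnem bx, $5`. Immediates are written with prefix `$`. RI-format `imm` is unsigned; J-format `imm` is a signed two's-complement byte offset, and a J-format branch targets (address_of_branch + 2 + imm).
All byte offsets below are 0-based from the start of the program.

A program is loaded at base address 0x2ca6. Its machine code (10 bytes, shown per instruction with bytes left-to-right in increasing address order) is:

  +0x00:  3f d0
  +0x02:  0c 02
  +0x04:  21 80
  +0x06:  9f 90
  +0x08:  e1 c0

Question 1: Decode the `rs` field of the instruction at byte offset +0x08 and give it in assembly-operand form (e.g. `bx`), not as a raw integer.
si

@+08  big-endian(e1 c0) = 0xe1c0
  opcode bits[15:10]=0x38: cmp/RR
  rd@[9:7]=0x3 ⇒ dx
  rs@[6:4]=0x4 ⇒ si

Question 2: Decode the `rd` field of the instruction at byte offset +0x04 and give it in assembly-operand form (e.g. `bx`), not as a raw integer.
dx

off 0x04: read 21 80 as big → 0x2180
  opcode bits[15:10]=0x8: neg/R
  rd: (w>>7)&0x7=0x3 → dx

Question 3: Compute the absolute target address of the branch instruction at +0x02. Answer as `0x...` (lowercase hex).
[02] 0c 02 → 0x0c02
  op=0x0c02>>10=0x3 ⇒ beq (J)
  imm: (w>>0)&0x3ff=0x2 → $2
  target = base 0x2ca6 + off 0x02 + 2 + imm 2 = 0x2cac

0x2cac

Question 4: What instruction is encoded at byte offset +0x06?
@+06  big-endian(9f 90) = 0x9f90
  top 6b → 0x27 → sll [RR]
  rd: (w>>7)&0x7=0x7 → sp
  rs: (w>>4)&0x7=0x1 → bx

sll sp, bx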